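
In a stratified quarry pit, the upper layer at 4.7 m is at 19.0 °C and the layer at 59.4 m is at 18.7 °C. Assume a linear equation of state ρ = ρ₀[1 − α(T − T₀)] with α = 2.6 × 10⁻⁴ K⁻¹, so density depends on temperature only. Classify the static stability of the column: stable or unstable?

ΔT = 18.7 − 19.0 = -0.3 K, so Δρ/ρ₀ = −αΔT = 7.80 × 10⁻⁵.
Δρ/ρ₀ > 0, so Δρ > 0: deeper water is denser → statically stable.

stable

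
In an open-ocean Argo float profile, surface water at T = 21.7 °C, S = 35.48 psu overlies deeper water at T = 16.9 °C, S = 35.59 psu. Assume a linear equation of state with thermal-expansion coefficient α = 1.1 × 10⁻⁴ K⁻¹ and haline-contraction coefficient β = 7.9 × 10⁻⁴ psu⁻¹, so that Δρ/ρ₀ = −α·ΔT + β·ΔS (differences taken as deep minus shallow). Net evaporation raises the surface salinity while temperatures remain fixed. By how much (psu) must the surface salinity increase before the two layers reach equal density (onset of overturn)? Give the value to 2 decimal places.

Neutral buoyancy requires −α(T_deep − T_surf) + β(S_deep − S_surf′) = 0.
S_surf′ = S_deep − (α/β)·ΔT = 35.59 − (1.1 × 10⁻⁴/7.9 × 10⁻⁴)·(-4.8) = 36.2584 psu.
Increase required: 36.2584 − 35.48 = 0.7784 psu.

0.78 psu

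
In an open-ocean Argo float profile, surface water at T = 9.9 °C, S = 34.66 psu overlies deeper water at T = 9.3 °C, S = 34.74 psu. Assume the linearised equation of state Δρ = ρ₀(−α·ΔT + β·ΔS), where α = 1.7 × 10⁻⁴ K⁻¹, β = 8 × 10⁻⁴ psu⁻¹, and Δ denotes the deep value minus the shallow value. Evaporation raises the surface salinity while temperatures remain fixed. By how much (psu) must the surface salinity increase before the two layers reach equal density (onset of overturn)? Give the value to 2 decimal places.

0.21 psu

Neutral buoyancy requires −α(T_deep − T_surf) + β(S_deep − S_surf′) = 0.
S_surf′ = S_deep − (α/β)·ΔT = 34.74 − (1.7 × 10⁻⁴/8 × 10⁻⁴)·(-0.6) = 34.8675 psu.
Increase required: 34.8675 − 34.66 = 0.2075 psu.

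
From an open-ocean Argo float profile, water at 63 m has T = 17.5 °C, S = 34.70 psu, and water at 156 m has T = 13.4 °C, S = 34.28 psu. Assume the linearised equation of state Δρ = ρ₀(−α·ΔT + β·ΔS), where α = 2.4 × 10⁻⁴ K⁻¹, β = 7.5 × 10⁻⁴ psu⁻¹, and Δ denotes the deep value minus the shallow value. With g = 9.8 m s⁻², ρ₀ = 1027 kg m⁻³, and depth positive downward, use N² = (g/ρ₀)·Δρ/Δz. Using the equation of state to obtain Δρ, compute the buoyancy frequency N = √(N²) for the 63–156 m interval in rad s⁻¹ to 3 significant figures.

ΔT = -4.1 K, ΔS = -0.42 psu (deep − shallow).
Δρ/ρ₀ = −αΔT + βΔS = 9.84 × 10⁻⁴ − 3.15 × 10⁻⁴ = 6.69 × 10⁻⁴, so Δρ ≈ 0.6871 kg m⁻³.
N² = (g/ρ₀)·Δρ/Δz = g·(Δρ/ρ₀)/Δz = 9.8 × 6.69 × 10⁻⁴ / 93 = 7.0497 × 10⁻⁵ s⁻².
N = √(7.0497 × 10⁻⁵) = 8.3962 × 10⁻³ rad s⁻¹ ≈ 8.40 × 10⁻³ rad s⁻¹.

8.40 × 10⁻³ rad s⁻¹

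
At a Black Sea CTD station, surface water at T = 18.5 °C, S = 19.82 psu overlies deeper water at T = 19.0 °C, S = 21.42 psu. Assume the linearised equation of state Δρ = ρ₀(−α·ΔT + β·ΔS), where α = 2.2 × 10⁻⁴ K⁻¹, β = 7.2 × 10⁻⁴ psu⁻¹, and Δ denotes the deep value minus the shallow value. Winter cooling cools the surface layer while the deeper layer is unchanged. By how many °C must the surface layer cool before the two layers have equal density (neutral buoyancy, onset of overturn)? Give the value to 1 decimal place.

4.7 °C

Neutral buoyancy requires Δρ = 0, i.e. −α(T_deep − T_surf′) + β(S_deep − S_surf) = 0.
T_surf′ = T_deep − (β/α)·ΔS = 19.0 − (7.2 × 10⁻⁴/2.2 × 10⁻⁴)·(+1.60) = 13.764 °C.
Cooling required: 18.5 − (13.764) = 4.736 °C.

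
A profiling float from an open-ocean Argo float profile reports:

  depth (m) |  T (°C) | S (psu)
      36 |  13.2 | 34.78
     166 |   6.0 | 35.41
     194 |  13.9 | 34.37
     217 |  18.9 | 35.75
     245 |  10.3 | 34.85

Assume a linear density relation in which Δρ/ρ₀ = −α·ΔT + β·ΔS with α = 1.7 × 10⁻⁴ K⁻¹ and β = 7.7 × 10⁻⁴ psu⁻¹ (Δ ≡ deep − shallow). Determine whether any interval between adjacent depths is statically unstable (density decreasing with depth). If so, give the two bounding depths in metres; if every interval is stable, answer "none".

Evaluate Δρ/ρ₀ = −αΔT + βΔS across each adjacent pair:
  36–166 m: −αΔT+βΔS = −(1.7 × 10⁻⁴)(-7.2)+(7.7 × 10⁻⁴)(+0.63) = 1.7 × 10⁻³ → stable
  166–194 m: −αΔT+βΔS = −(1.7 × 10⁻⁴)(+7.9)+(7.7 × 10⁻⁴)(-1.04) = -2.1 × 10⁻³ → UNSTABLE
  194–217 m: −αΔT+βΔS = −(1.7 × 10⁻⁴)(+5.0)+(7.7 × 10⁻⁴)(+1.38) = 2.1 × 10⁻⁴ → stable
  217–245 m: −αΔT+βΔS = −(1.7 × 10⁻⁴)(-8.6)+(7.7 × 10⁻⁴)(-0.90) = 7.7 × 10⁻⁴ → stable
The 166–194 m interval has Δρ < 0: lighter water underlies denser water.

166–194 m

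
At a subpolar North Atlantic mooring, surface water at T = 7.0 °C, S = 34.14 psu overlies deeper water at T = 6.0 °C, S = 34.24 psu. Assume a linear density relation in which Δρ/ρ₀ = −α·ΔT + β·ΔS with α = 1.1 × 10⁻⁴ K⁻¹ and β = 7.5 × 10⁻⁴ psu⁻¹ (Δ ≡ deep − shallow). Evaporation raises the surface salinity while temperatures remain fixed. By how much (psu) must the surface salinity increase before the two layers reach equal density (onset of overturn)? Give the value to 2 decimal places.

0.25 psu

Neutral buoyancy requires −α(T_deep − T_surf) + β(S_deep − S_surf′) = 0.
S_surf′ = S_deep − (α/β)·ΔT = 34.24 − (1.1 × 10⁻⁴/7.5 × 10⁻⁴)·(-1.0) = 34.3867 psu.
Increase required: 34.3867 − 34.14 = 0.2467 psu.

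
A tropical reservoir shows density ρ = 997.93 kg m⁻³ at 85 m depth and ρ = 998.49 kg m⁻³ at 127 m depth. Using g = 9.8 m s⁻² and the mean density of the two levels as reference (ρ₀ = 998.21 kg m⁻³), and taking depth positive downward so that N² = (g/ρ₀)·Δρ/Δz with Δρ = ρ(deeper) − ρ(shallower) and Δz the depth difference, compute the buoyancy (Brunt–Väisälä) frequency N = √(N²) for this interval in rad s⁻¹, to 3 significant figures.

Δρ = 998.49 − 997.93 = 0.56 kg m⁻³ over Δz = 127 − 85 = 42 m.
N² = (9.8/998.21) × (0.56/42) = 1.3090 × 10⁻⁴ s⁻².
N = √(1.3090 × 10⁻⁴) = 0.011441 rad s⁻¹ ≈ 0.0114 rad s⁻¹.
A positive N² confirms static stability across the interval.

0.0114 rad s⁻¹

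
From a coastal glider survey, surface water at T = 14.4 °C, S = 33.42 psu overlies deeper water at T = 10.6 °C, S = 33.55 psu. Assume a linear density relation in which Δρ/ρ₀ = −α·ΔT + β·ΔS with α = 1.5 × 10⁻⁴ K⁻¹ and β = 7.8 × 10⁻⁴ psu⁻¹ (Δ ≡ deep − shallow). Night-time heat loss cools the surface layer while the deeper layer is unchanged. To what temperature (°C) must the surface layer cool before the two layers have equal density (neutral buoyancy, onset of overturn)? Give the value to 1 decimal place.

9.9 °C

Neutral buoyancy requires Δρ = 0, i.e. −α(T_deep − T_surf′) + β(S_deep − S_surf) = 0.
T_surf′ = T_deep − (β/α)·ΔS = 10.6 − (7.8 × 10⁻⁴/1.5 × 10⁻⁴)·(+0.13) = 9.924 °C.
Cooling required: 14.4 − (9.924) = 4.476 °C.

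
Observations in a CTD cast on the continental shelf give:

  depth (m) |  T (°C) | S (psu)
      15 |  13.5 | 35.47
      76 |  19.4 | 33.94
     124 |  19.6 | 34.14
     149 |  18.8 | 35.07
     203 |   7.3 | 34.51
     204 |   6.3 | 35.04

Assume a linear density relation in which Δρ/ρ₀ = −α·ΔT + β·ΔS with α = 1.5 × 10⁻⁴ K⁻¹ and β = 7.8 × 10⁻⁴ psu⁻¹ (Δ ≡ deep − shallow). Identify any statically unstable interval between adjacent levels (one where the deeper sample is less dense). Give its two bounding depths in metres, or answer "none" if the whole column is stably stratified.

15–76 m

Evaluate Δρ/ρ₀ = −αΔT + βΔS across each adjacent pair:
  15–76 m: −αΔT+βΔS = −(1.5 × 10⁻⁴)(+5.9)+(7.8 × 10⁻⁴)(-1.53) = -2.1 × 10⁻³ → UNSTABLE
  76–124 m: −αΔT+βΔS = −(1.5 × 10⁻⁴)(+0.2)+(7.8 × 10⁻⁴)(+0.20) = 1.3 × 10⁻⁴ → stable
  124–149 m: −αΔT+βΔS = −(1.5 × 10⁻⁴)(-0.8)+(7.8 × 10⁻⁴)(+0.93) = 8.5 × 10⁻⁴ → stable
  149–203 m: −αΔT+βΔS = −(1.5 × 10⁻⁴)(-11.5)+(7.8 × 10⁻⁴)(-0.56) = 1.3 × 10⁻³ → stable
  203–204 m: −αΔT+βΔS = −(1.5 × 10⁻⁴)(-1.0)+(7.8 × 10⁻⁴)(+0.53) = 5.6 × 10⁻⁴ → stable
The 15–76 m interval has Δρ < 0: lighter water underlies denser water.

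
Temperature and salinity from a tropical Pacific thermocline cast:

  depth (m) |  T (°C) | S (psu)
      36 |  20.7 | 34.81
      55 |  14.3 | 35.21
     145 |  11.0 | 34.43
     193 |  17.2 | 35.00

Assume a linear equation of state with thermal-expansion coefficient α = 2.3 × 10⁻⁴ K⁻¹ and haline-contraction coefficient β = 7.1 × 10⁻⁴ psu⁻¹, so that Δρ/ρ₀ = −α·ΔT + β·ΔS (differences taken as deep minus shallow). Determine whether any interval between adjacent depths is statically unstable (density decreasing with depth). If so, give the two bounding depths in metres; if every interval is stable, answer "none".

Evaluate Δρ/ρ₀ = −αΔT + βΔS across each adjacent pair:
  36–55 m: −αΔT+βΔS = −(2.3 × 10⁻⁴)(-6.4)+(7.1 × 10⁻⁴)(+0.40) = 1.8 × 10⁻³ → stable
  55–145 m: −αΔT+βΔS = −(2.3 × 10⁻⁴)(-3.3)+(7.1 × 10⁻⁴)(-0.78) = 2.1 × 10⁻⁴ → stable
  145–193 m: −αΔT+βΔS = −(2.3 × 10⁻⁴)(+6.2)+(7.1 × 10⁻⁴)(+0.57) = -1.0 × 10⁻³ → UNSTABLE
The 145–193 m interval has Δρ < 0: lighter water underlies denser water.

145–193 m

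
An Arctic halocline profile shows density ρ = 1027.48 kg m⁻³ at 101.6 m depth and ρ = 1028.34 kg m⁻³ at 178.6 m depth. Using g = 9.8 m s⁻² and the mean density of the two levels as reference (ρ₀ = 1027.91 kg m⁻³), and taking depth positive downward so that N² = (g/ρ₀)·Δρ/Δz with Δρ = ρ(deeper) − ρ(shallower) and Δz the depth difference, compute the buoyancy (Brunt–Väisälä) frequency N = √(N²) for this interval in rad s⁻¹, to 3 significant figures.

Δρ = 1028.34 − 1027.48 = 0.86 kg m⁻³ over Δz = 178.6 − 101.6 = 77 m.
N² = (9.8/1027.91) × (0.86/77) = 1.0648 × 10⁻⁴ s⁻².
N = √(1.0648 × 10⁻⁴) = 0.010319 rad s⁻¹ ≈ 0.0103 rad s⁻¹.

0.0103 rad s⁻¹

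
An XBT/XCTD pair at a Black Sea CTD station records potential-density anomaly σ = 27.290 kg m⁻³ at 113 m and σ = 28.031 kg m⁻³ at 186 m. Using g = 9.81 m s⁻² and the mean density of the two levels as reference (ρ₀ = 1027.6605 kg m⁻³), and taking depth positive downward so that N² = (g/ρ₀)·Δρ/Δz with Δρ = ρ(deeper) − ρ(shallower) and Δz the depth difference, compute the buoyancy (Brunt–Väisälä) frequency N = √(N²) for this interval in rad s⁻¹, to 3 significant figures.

Δρ = 1028.031 − 1027.290 = 0.741 kg m⁻³ over Δz = 186 − 113 = 73 m.
N² = (9.81/1027.6605) × (0.741/73) = 9.6898 × 10⁻⁵ s⁻².
N = √(9.6898 × 10⁻⁵) = 9.8437 × 10⁻³ rad s⁻¹ ≈ 9.84 × 10⁻³ rad s⁻¹.

9.84 × 10⁻³ rad s⁻¹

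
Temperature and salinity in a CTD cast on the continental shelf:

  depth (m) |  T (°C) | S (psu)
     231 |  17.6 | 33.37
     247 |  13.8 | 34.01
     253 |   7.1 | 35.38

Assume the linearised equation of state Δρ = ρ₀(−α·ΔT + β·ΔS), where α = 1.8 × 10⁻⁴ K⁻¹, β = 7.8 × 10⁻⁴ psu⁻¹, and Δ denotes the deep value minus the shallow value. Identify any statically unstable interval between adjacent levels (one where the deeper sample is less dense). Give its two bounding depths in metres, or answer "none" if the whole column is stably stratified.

none

Evaluate Δρ/ρ₀ = −αΔT + βΔS across each adjacent pair:
  231–247 m: −αΔT+βΔS = −(1.8 × 10⁻⁴)(-3.8)+(7.8 × 10⁻⁴)(+0.64) = 1.2 × 10⁻³ → stable
  247–253 m: −αΔT+βΔS = −(1.8 × 10⁻⁴)(-6.7)+(7.8 × 10⁻⁴)(+1.37) = 2.3 × 10⁻³ → stable
Every interval has Δρ > 0: the column is stably stratified throughout.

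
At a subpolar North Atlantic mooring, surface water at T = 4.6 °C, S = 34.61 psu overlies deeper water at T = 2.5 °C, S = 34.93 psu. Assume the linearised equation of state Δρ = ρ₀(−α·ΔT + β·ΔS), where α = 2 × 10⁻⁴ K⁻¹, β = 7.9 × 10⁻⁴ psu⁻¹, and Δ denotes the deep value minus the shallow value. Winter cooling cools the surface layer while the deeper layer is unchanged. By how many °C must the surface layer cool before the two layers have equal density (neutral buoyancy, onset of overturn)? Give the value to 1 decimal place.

Neutral buoyancy requires Δρ = 0, i.e. −α(T_deep − T_surf′) + β(S_deep − S_surf) = 0.
T_surf′ = T_deep − (β/α)·ΔS = 2.5 − (7.9 × 10⁻⁴/2 × 10⁻⁴)·(+0.32) = 1.236 °C.
Cooling required: 4.6 − (1.236) = 3.364 °C.

3.4 °C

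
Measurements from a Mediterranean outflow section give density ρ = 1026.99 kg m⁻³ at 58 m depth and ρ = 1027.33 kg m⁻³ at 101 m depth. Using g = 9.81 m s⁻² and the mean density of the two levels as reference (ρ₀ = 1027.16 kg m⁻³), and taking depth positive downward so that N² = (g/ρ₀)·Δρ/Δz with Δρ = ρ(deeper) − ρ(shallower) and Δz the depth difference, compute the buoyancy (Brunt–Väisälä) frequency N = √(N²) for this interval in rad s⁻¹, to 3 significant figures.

Δρ = 1027.33 − 1026.99 = 0.34 kg m⁻³ over Δz = 101 − 58 = 43 m.
N² = (9.81/1027.16) × (0.34/43) = 7.5516 × 10⁻⁵ s⁻².
N = √(7.5516 × 10⁻⁵) = 8.6900 × 10⁻³ rad s⁻¹ ≈ 8.69 × 10⁻³ rad s⁻¹.

8.69 × 10⁻³ rad s⁻¹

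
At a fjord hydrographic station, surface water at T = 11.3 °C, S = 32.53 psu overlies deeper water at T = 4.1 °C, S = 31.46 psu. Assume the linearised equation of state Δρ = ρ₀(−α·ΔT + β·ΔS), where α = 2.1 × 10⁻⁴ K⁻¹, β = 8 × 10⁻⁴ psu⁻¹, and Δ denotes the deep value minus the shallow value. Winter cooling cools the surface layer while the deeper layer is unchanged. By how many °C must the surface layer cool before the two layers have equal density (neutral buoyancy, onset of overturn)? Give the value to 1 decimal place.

Neutral buoyancy requires Δρ = 0, i.e. −α(T_deep − T_surf′) + β(S_deep − S_surf) = 0.
T_surf′ = T_deep − (β/α)·ΔS = 4.1 − (8 × 10⁻⁴/2.1 × 10⁻⁴)·(-1.07) = 8.176 °C.
Cooling required: 11.3 − (8.176) = 3.124 °C.

3.1 °C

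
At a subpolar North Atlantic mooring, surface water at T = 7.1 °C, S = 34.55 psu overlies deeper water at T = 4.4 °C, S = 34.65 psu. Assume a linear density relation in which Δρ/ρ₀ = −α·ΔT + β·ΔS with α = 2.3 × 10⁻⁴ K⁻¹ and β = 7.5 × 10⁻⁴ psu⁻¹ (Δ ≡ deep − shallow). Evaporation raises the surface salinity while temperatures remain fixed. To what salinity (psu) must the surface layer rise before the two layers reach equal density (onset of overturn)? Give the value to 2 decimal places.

35.48 psu

Neutral buoyancy requires −α(T_deep − T_surf) + β(S_deep − S_surf′) = 0.
S_surf′ = S_deep − (α/β)·ΔT = 34.65 − (2.3 × 10⁻⁴/7.5 × 10⁻⁴)·(-2.7) = 35.4780 psu.
Increase required: 35.4780 − 34.55 = 0.9280 psu.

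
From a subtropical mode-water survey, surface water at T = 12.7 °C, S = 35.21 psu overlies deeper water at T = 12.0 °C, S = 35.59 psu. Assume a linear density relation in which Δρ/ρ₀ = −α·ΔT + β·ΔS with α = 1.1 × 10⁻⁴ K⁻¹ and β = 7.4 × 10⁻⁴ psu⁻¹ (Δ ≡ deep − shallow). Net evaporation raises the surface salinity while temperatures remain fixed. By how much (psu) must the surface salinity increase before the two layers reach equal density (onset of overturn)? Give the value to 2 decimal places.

0.48 psu

Neutral buoyancy requires −α(T_deep − T_surf) + β(S_deep − S_surf′) = 0.
S_surf′ = S_deep − (α/β)·ΔT = 35.59 − (1.1 × 10⁻⁴/7.4 × 10⁻⁴)·(-0.7) = 35.6941 psu.
Increase required: 35.6941 − 35.21 = 0.4841 psu.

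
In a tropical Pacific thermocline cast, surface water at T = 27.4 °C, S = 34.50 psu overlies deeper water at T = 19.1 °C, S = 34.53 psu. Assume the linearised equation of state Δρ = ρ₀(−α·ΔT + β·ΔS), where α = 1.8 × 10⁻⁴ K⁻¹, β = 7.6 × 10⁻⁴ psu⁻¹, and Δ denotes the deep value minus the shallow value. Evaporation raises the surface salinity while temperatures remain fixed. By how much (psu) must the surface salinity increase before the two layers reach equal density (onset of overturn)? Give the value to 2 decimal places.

2.00 psu

Neutral buoyancy requires −α(T_deep − T_surf) + β(S_deep − S_surf′) = 0.
S_surf′ = S_deep − (α/β)·ΔT = 34.53 − (1.8 × 10⁻⁴/7.6 × 10⁻⁴)·(-8.3) = 36.4958 psu.
Increase required: 36.4958 − 34.50 = 1.9958 psu.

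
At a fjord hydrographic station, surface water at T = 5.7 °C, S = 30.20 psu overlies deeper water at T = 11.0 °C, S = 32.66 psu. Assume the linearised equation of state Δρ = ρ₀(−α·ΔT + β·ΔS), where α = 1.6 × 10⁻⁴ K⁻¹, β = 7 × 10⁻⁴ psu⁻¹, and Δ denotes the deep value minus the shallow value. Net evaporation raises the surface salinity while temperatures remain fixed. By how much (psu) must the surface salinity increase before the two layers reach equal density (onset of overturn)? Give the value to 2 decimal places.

Neutral buoyancy requires −α(T_deep − T_surf) + β(S_deep − S_surf′) = 0.
S_surf′ = S_deep − (α/β)·ΔT = 32.66 − (1.6 × 10⁻⁴/7 × 10⁻⁴)·(+5.3) = 31.4486 psu.
Increase required: 31.4486 − 30.20 = 1.2486 psu.

1.25 psu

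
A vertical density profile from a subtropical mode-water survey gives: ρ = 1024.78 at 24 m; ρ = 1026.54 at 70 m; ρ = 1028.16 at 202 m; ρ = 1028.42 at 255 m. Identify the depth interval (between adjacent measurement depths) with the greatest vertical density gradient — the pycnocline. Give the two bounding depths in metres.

24–70 m

Compute the density gradient over each adjacent pair:
  24–70 m: Δρ/Δz = 1.76/46 = 0.038 kg m⁻⁴
  70–202 m: Δρ/Δz = 1.62/132 = 0.012 kg m⁻⁴
  202–255 m: Δρ/Δz = 0.26/53 = 4.9 × 10⁻³ kg m⁻⁴
The largest gradient is in the 24–70 m interval — the pycnocline.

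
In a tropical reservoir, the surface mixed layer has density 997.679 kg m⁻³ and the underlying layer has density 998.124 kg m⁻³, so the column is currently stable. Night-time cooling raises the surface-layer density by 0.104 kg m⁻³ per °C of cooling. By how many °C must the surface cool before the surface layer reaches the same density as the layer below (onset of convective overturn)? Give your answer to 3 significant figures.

4.28 °C

Density deficit of the surface layer: 998.124 − 997.679 = 0.445 kg m⁻³.
Required change = 0.445 / 0.104 = 4.28 °C.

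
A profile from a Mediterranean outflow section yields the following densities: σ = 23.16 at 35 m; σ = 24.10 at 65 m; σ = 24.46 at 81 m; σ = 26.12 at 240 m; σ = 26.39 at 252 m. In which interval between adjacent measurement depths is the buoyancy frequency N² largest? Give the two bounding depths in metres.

Compute the density gradient over each adjacent pair:
  35–65 m: Δρ/Δz = 0.94/30 = 0.031 kg m⁻⁴
  65–81 m: Δρ/Δz = 0.36/16 = 0.022 kg m⁻⁴
  81–240 m: Δρ/Δz = 1.66/159 = 0.010 kg m⁻⁴
  240–252 m: Δρ/Δz = 0.27/12 = 0.023 kg m⁻⁴
The largest gradient is in the 35–65 m interval — the pycnocline.

35–65 m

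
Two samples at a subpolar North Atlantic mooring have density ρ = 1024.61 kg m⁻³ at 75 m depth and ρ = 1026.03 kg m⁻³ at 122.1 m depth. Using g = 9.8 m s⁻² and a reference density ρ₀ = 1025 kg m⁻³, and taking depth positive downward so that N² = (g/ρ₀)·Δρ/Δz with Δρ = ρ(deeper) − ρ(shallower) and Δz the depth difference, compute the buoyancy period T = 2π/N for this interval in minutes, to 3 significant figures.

Δρ = 1026.03 − 1024.61 = 1.42 kg m⁻³ over Δz = 122.1 − 75 = 47.1 m.
N² = (9.8/1025) × (1.42/47.1) = 2.8825 × 10⁻⁴ s⁻².
N = √(2.8825 × 10⁻⁴) = 0.016978 rad s⁻¹, so T = 2π/N = 370.08 s = 6.1680 min ≈ 6.17 min.

6.17 min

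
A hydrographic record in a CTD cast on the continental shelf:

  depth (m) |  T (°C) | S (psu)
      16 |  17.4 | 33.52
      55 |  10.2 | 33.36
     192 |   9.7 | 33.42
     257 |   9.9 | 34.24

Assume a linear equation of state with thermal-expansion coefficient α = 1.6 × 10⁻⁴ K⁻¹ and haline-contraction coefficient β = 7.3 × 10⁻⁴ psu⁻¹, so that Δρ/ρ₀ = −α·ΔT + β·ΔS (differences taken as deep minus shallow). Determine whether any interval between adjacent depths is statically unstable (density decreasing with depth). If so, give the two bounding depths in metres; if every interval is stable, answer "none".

none

Evaluate Δρ/ρ₀ = −αΔT + βΔS across each adjacent pair:
  16–55 m: −αΔT+βΔS = −(1.6 × 10⁻⁴)(-7.2)+(7.3 × 10⁻⁴)(-0.16) = 1.0 × 10⁻³ → stable
  55–192 m: −αΔT+βΔS = −(1.6 × 10⁻⁴)(-0.5)+(7.3 × 10⁻⁴)(+0.06) = 1.2 × 10⁻⁴ → stable
  192–257 m: −αΔT+βΔS = −(1.6 × 10⁻⁴)(+0.2)+(7.3 × 10⁻⁴)(+0.82) = 5.7 × 10⁻⁴ → stable
Every interval has Δρ > 0: the column is stably stratified throughout.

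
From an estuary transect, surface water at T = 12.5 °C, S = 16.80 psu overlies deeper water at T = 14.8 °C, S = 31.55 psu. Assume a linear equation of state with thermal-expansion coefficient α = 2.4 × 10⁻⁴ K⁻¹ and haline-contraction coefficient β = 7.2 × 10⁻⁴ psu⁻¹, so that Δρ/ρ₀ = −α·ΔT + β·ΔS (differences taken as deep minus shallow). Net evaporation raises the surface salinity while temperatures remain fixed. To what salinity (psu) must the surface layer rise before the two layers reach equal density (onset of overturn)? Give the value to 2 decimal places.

Neutral buoyancy requires −α(T_deep − T_surf) + β(S_deep − S_surf′) = 0.
S_surf′ = S_deep − (α/β)·ΔT = 31.55 − (2.4 × 10⁻⁴/7.2 × 10⁻⁴)·(+2.3) = 30.7833 psu.
Increase required: 30.7833 − 16.80 = 13.9833 psu.

30.78 psu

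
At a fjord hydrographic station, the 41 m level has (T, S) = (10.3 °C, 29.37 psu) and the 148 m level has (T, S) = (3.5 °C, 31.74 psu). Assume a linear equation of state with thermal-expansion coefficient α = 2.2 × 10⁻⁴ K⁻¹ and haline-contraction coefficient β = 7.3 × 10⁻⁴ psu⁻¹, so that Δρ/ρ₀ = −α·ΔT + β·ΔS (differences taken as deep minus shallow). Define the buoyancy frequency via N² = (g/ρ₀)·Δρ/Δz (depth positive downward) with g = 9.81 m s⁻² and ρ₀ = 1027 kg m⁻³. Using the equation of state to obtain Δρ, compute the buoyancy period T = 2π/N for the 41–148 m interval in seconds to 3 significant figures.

365 s

ΔT = -6.8 K, ΔS = +2.37 psu (deep − shallow).
Δρ/ρ₀ = −αΔT + βΔS = 1.496 × 10⁻³ + 1.7301 × 10⁻³ = 3.2261 × 10⁻³, so Δρ ≈ 3.313 kg m⁻³.
N² = (g/ρ₀)·Δρ/Δz = g·(Δρ/ρ₀)/Δz = 9.81 × 3.2261 × 10⁻³ / 107 = 2.9578 × 10⁻⁴ s⁻².
N = √(2.9578 × 10⁻⁴) = 0.017198 rad s⁻¹ → T = 2π/N = 365.34 s ≈ 365 s.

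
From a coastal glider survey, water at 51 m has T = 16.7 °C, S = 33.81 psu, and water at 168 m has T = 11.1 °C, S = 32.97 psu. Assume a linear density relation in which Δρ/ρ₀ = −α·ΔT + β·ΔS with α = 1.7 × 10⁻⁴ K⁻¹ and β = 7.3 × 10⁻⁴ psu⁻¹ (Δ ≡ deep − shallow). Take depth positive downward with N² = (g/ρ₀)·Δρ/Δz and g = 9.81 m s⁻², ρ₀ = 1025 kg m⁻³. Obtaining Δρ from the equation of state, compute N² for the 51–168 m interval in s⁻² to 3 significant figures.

2.84 × 10⁻⁵ s⁻²

ΔT = -5.6 K, ΔS = -0.84 psu (deep − shallow).
Δρ/ρ₀ = −αΔT + βΔS = 9.52 × 10⁻⁴ − 6.132 × 10⁻⁴ = 3.388 × 10⁻⁴, so Δρ ≈ 0.3473 kg m⁻³.
N² = (g/ρ₀)·Δρ/Δz = g·(Δρ/ρ₀)/Δz = 9.81 × 3.388 × 10⁻⁴ / 117 = 2.8407 × 10⁻⁵ s⁻² ≈ 2.84 × 10⁻⁵ s⁻².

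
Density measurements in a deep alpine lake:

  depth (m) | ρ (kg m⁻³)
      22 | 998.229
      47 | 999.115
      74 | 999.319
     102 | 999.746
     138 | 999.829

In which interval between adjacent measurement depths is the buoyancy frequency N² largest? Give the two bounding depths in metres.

22–47 m

Compute the density gradient over each adjacent pair:
  22–47 m: Δρ/Δz = 0.886/25 = 0.035 kg m⁻⁴
  47–74 m: Δρ/Δz = 0.204/27 = 7.6 × 10⁻³ kg m⁻⁴
  74–102 m: Δρ/Δz = 0.427/28 = 0.015 kg m⁻⁴
  102–138 m: Δρ/Δz = 0.083/36 = 2.3 × 10⁻³ kg m⁻⁴
The largest gradient is in the 22–47 m interval — the pycnocline.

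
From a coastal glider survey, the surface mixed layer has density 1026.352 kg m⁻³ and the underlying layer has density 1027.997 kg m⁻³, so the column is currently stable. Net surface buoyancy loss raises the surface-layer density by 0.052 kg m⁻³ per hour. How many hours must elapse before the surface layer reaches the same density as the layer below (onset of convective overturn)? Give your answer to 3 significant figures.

31.6 hours

Density deficit of the surface layer: 1027.997 − 1026.352 = 1.645 kg m⁻³.
Required change = 1.645 / 0.052 = 31.6 hours.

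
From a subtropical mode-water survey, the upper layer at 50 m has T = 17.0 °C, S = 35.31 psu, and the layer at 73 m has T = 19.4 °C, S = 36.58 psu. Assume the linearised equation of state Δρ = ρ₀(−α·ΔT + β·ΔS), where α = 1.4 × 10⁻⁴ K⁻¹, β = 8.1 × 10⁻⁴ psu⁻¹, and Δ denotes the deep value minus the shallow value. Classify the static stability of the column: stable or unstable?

stable

ΔT = 19.4 − 17.0 = +2.4 K and ΔS = 36.58 − 35.31 = +1.27 psu (deep − shallow).
−αΔT = -3.36 × 10⁻⁴; βΔS = 1.0287 × 10⁻³; sum Δρ/ρ₀ = 6.927 × 10⁻⁴.
Δρ/ρ₀ > 0, so Δρ > 0: deeper water is denser → statically stable.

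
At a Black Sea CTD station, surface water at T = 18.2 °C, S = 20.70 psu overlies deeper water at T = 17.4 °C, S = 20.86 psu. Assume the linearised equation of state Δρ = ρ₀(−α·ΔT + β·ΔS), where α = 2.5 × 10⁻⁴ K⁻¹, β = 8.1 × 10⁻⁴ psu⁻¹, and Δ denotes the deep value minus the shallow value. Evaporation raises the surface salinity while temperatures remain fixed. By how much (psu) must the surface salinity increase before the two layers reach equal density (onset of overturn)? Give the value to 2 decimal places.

Neutral buoyancy requires −α(T_deep − T_surf) + β(S_deep − S_surf′) = 0.
S_surf′ = S_deep − (α/β)·ΔT = 20.86 − (2.5 × 10⁻⁴/8.1 × 10⁻⁴)·(-0.8) = 21.1069 psu.
Increase required: 21.1069 − 20.70 = 0.4069 psu.

0.41 psu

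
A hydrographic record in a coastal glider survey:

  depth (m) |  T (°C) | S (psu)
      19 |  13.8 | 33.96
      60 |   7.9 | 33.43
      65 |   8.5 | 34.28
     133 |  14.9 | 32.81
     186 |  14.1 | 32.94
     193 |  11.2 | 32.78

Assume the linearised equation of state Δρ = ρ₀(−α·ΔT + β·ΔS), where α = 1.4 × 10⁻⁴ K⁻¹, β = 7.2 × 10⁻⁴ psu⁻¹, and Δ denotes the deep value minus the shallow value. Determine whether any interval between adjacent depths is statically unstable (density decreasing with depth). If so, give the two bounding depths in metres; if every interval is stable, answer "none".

Evaluate Δρ/ρ₀ = −αΔT + βΔS across each adjacent pair:
  19–60 m: −αΔT+βΔS = −(1.4 × 10⁻⁴)(-5.9)+(7.2 × 10⁻⁴)(-0.53) = 4.4 × 10⁻⁴ → stable
  60–65 m: −αΔT+βΔS = −(1.4 × 10⁻⁴)(+0.6)+(7.2 × 10⁻⁴)(+0.85) = 5.3 × 10⁻⁴ → stable
  65–133 m: −αΔT+βΔS = −(1.4 × 10⁻⁴)(+6.4)+(7.2 × 10⁻⁴)(-1.47) = -2.0 × 10⁻³ → UNSTABLE
  133–186 m: −αΔT+βΔS = −(1.4 × 10⁻⁴)(-0.8)+(7.2 × 10⁻⁴)(+0.13) = 2.1 × 10⁻⁴ → stable
  186–193 m: −αΔT+βΔS = −(1.4 × 10⁻⁴)(-2.9)+(7.2 × 10⁻⁴)(-0.16) = 2.9 × 10⁻⁴ → stable
The 65–133 m interval has Δρ < 0: lighter water underlies denser water.

65–133 m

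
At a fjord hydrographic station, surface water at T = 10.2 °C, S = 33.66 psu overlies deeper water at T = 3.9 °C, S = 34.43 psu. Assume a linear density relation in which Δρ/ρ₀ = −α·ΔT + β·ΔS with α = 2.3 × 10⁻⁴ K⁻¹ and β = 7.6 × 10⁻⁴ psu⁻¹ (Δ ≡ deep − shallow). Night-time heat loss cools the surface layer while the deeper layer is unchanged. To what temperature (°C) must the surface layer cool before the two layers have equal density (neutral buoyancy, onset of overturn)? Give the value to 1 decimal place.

Neutral buoyancy requires Δρ = 0, i.e. −α(T_deep − T_surf′) + β(S_deep − S_surf) = 0.
T_surf′ = T_deep − (β/α)·ΔS = 3.9 − (7.6 × 10⁻⁴/2.3 × 10⁻⁴)·(+0.77) = 1.356 °C.
Cooling required: 10.2 − (1.356) = 8.844 °C.

1.4 °C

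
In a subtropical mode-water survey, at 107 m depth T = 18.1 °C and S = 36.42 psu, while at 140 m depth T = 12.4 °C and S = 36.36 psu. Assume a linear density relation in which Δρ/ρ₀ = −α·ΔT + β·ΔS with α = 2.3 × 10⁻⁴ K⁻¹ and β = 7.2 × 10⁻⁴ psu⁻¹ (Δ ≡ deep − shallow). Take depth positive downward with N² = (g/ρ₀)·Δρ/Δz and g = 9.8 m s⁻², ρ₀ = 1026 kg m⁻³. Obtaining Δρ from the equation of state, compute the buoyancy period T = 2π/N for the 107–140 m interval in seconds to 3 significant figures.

324 s

ΔT = -5.7 K, ΔS = -0.06 psu (deep − shallow).
Δρ/ρ₀ = −αΔT + βΔS = 1.311 × 10⁻³ − 4.32 × 10⁻⁵ = 1.2678 × 10⁻³, so Δρ ≈ 1.301 kg m⁻³.
N² = (g/ρ₀)·Δρ/Δz = g·(Δρ/ρ₀)/Δz = 9.8 × 1.2678 × 10⁻³ / 33 = 3.7650 × 10⁻⁴ s⁻².
N = √(3.7650 × 10⁻⁴) = 0.019404 rad s⁻¹ → T = 2π/N = 323.81 s ≈ 324 s.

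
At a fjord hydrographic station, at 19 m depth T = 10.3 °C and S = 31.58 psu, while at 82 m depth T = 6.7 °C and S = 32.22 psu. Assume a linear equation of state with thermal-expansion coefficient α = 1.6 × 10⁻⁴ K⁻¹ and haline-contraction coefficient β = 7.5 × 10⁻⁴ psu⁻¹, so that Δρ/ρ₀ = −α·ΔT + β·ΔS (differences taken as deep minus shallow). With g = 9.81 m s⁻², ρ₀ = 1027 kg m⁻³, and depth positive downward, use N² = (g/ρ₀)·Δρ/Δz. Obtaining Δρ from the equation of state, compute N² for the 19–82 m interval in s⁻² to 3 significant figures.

1.64 × 10⁻⁴ s⁻²

ΔT = -3.6 K, ΔS = +0.64 psu (deep − shallow).
Δρ/ρ₀ = −αΔT + βΔS = 5.76 × 10⁻⁴ + 4.80 × 10⁻⁴ = 1.056 × 10⁻³, so Δρ ≈ 1.085 kg m⁻³.
N² = (g/ρ₀)·Δρ/Δz = g·(Δρ/ρ₀)/Δz = 9.81 × 1.056 × 10⁻³ / 63 = 1.6443 × 10⁻⁴ s⁻² ≈ 1.64 × 10⁻⁴ s⁻².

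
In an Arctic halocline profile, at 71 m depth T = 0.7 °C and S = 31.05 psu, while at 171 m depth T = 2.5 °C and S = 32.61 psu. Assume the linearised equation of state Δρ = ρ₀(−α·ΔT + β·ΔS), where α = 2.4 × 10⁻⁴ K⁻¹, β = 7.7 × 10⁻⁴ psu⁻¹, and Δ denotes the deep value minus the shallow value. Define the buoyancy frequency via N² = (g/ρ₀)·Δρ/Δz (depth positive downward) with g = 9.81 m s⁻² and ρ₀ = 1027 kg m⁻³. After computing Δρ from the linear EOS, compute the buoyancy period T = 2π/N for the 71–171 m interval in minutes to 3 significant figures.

ΔT = +1.8 K, ΔS = +1.56 psu (deep − shallow).
Δρ/ρ₀ = −αΔT + βΔS = -4.32 × 10⁻⁴ + 1.2012 × 10⁻³ = 7.692 × 10⁻⁴, so Δρ ≈ 0.7900 kg m⁻³.
N² = (g/ρ₀)·Δρ/Δz = g·(Δρ/ρ₀)/Δz = 9.81 × 7.692 × 10⁻⁴ / 100 = 7.5459 × 10⁻⁵ s⁻².
N = √(7.5459 × 10⁻⁵) = 8.6867 × 10⁻³ rad s⁻¹ → T = 2π/N = 723.31 s = 12.055 min ≈ 12.1 min.

12.1 min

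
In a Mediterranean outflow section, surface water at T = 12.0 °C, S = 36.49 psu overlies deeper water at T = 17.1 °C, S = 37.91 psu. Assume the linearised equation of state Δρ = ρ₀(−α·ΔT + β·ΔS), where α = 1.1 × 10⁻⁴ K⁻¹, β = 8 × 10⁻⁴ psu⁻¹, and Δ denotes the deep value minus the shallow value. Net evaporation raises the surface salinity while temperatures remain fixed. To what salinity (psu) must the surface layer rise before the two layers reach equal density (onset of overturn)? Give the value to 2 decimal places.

37.21 psu

Neutral buoyancy requires −α(T_deep − T_surf) + β(S_deep − S_surf′) = 0.
S_surf′ = S_deep − (α/β)·ΔT = 37.91 − (1.1 × 10⁻⁴/8 × 10⁻⁴)·(+5.1) = 37.2087 psu.
Increase required: 37.2087 − 36.49 = 0.7187 psu.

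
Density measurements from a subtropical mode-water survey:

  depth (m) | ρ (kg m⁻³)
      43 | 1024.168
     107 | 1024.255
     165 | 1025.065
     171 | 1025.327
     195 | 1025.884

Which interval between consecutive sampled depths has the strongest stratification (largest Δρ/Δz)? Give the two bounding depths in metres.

165–171 m

Compute the density gradient over each adjacent pair:
  43–107 m: Δρ/Δz = 0.087/64 = 1.4 × 10⁻³ kg m⁻⁴
  107–165 m: Δρ/Δz = 0.810/58 = 0.014 kg m⁻⁴
  165–171 m: Δρ/Δz = 0.262/6 = 0.044 kg m⁻⁴
  171–195 m: Δρ/Δz = 0.557/24 = 0.023 kg m⁻⁴
The largest gradient is in the 165–171 m interval — the pycnocline.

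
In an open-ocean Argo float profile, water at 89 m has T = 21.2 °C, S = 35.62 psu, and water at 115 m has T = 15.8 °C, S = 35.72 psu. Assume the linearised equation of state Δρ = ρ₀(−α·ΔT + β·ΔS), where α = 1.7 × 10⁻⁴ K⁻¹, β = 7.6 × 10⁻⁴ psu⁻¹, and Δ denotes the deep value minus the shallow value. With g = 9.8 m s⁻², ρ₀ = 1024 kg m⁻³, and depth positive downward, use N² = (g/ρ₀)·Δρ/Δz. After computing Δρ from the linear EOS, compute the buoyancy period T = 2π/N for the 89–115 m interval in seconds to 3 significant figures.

ΔT = -5.4 K, ΔS = +0.10 psu (deep − shallow).
Δρ/ρ₀ = −αΔT + βΔS = 9.18 × 10⁻⁴ + 7.60 × 10⁻⁵ = 9.94 × 10⁻⁴, so Δρ ≈ 1.018 kg m⁻³.
N² = (g/ρ₀)·Δρ/Δz = g·(Δρ/ρ₀)/Δz = 9.8 × 9.94 × 10⁻⁴ / 26 = 3.7466 × 10⁻⁴ s⁻².
N = √(3.7466 × 10⁻⁴) = 0.019356 rad s⁻¹ → T = 2π/N = 324.61 s ≈ 325 s.

325 s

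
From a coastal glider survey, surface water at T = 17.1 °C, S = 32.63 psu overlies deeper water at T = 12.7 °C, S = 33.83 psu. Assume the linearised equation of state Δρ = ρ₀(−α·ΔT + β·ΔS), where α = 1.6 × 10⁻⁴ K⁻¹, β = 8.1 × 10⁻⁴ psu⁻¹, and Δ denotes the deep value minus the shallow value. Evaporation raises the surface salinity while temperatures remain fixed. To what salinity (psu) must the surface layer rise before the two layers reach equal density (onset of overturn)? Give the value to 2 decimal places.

Neutral buoyancy requires −α(T_deep − T_surf) + β(S_deep − S_surf′) = 0.
S_surf′ = S_deep − (α/β)·ΔT = 33.83 − (1.6 × 10⁻⁴/8.1 × 10⁻⁴)·(-4.4) = 34.6991 psu.
Increase required: 34.6991 − 32.63 = 2.0691 psu.

34.70 psu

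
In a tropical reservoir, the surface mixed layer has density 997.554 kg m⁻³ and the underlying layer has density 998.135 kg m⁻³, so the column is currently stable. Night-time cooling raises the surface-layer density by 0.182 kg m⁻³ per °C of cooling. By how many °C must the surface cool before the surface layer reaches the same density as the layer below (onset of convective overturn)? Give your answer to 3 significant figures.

3.19 °C

Density deficit of the surface layer: 998.135 − 997.554 = 0.581 kg m⁻³.
Required change = 0.581 / 0.182 = 3.19 °C.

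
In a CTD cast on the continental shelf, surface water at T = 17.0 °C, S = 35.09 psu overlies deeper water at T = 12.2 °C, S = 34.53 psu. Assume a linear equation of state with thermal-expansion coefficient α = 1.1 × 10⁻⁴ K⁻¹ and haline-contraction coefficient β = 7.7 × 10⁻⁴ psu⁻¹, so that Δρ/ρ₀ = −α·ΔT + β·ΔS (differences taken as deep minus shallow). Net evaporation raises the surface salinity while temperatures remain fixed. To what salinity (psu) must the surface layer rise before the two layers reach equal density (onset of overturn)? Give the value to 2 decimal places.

Neutral buoyancy requires −α(T_deep − T_surf) + β(S_deep − S_surf′) = 0.
S_surf′ = S_deep − (α/β)·ΔT = 34.53 − (1.1 × 10⁻⁴/7.7 × 10⁻⁴)·(-4.8) = 35.2157 psu.
Increase required: 35.2157 − 35.09 = 0.1257 psu.

35.22 psu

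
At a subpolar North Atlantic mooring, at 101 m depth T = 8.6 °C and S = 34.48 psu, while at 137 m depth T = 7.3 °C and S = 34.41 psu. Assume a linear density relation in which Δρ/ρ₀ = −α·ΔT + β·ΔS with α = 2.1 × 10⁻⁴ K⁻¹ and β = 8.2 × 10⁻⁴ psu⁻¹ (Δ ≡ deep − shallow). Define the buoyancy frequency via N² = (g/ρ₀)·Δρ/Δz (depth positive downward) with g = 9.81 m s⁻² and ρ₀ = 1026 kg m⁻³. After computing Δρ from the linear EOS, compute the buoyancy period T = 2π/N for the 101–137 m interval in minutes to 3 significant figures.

ΔT = -1.3 K, ΔS = -0.07 psu (deep − shallow).
Δρ/ρ₀ = −αΔT + βΔS = 2.73 × 10⁻⁴ − 5.74 × 10⁻⁵ = 2.156 × 10⁻⁴, so Δρ ≈ 0.2212 kg m⁻³.
N² = (g/ρ₀)·Δρ/Δz = g·(Δρ/ρ₀)/Δz = 9.81 × 2.156 × 10⁻⁴ / 36 = 5.8751 × 10⁻⁵ s⁻².
N = √(5.8751 × 10⁻⁵) = 7.6649 × 10⁻³ rad s⁻¹ → T = 2π/N = 819.73 s = 13.662 min ≈ 13.7 min.

13.7 min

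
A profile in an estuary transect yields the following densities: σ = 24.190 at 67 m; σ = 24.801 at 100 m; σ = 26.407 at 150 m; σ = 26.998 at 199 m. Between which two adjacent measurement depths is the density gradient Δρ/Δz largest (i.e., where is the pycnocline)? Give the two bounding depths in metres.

100–150 m

Compute the density gradient over each adjacent pair:
  67–100 m: Δρ/Δz = 0.611/33 = 0.019 kg m⁻⁴
  100–150 m: Δρ/Δz = 1.606/50 = 0.032 kg m⁻⁴
  150–199 m: Δρ/Δz = 0.591/49 = 0.012 kg m⁻⁴
The largest gradient is in the 100–150 m interval — the pycnocline.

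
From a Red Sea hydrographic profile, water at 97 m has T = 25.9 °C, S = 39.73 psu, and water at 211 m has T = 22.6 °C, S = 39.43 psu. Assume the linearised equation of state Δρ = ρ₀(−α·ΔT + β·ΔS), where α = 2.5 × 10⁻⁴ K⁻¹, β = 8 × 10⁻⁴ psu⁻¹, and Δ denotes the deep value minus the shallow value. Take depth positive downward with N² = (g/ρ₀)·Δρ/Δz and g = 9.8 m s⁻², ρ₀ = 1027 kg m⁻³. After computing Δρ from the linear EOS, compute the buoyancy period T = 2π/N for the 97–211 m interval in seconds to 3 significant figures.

ΔT = -3.3 K, ΔS = -0.30 psu (deep − shallow).
Δρ/ρ₀ = −αΔT + βΔS = 8.25 × 10⁻⁴ − 2.40 × 10⁻⁴ = 5.85 × 10⁻⁴, so Δρ ≈ 0.6008 kg m⁻³.
N² = (g/ρ₀)·Δρ/Δz = g·(Δρ/ρ₀)/Δz = 9.8 × 5.85 × 10⁻⁴ / 114 = 5.0289 × 10⁻⁵ s⁻².
N = √(5.0289 × 10⁻⁵) = 7.0915 × 10⁻³ rad s⁻¹ → T = 2π/N = 886.02 s ≈ 886 s.

886 s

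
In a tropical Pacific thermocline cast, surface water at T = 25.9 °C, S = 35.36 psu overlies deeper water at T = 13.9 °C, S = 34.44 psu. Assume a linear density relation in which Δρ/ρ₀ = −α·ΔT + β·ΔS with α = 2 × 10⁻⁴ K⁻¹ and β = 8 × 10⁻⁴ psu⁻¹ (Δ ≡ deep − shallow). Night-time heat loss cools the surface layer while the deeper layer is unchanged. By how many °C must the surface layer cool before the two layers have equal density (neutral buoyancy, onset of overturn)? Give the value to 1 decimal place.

Neutral buoyancy requires Δρ = 0, i.e. −α(T_deep − T_surf′) + β(S_deep − S_surf) = 0.
T_surf′ = T_deep − (β/α)·ΔS = 13.9 − (8 × 10⁻⁴/2 × 10⁻⁴)·(-0.92) = 17.580 °C.
Cooling required: 25.9 − (17.580) = 8.320 °C.

8.3 °C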